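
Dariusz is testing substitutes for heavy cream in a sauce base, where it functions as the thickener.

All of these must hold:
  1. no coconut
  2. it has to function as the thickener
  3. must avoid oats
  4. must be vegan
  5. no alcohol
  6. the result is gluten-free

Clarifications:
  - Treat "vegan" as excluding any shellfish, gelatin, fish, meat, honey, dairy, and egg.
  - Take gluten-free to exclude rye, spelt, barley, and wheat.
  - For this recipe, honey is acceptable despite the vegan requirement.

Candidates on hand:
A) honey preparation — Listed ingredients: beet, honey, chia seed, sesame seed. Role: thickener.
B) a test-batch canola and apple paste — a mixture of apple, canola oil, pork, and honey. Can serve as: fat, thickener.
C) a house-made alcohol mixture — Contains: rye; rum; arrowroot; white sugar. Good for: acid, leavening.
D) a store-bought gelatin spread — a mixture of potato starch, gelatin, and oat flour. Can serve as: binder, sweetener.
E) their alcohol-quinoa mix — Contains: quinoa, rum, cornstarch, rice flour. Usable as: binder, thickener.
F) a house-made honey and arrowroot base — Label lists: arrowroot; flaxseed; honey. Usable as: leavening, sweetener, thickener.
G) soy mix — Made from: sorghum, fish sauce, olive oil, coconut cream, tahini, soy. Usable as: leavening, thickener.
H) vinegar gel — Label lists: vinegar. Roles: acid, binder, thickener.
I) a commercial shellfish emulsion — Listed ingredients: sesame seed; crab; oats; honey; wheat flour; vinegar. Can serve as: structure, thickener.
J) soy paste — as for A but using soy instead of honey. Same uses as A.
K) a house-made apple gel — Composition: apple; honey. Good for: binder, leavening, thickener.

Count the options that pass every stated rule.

5

A: honey is permitted under the vegan carve-out; nothing else excluded — OK
B: has pork, so not vegan — out
C: not usable as a thickener; has rye, so not gluten-free (and 1 more) — reject
D: not usable as a thickener; has gelatin, so not vegan (and 1 more) — no
E: has rum, so not alcohol-free — out
F: honey is permitted under the vegan carve-out; nothing else excluded — OK
G: has fish sauce, so not vegan; has coconut cream, so not coconut-free — reject
H: no coconut, vegan — valid
I: has crab, so not vegan; has wheat flour, so not gluten-free (and 1 more) — no
J: works as a thickener, no oats, vegan — valid
K: honey is permitted under the vegan carve-out; nothing else excluded — OK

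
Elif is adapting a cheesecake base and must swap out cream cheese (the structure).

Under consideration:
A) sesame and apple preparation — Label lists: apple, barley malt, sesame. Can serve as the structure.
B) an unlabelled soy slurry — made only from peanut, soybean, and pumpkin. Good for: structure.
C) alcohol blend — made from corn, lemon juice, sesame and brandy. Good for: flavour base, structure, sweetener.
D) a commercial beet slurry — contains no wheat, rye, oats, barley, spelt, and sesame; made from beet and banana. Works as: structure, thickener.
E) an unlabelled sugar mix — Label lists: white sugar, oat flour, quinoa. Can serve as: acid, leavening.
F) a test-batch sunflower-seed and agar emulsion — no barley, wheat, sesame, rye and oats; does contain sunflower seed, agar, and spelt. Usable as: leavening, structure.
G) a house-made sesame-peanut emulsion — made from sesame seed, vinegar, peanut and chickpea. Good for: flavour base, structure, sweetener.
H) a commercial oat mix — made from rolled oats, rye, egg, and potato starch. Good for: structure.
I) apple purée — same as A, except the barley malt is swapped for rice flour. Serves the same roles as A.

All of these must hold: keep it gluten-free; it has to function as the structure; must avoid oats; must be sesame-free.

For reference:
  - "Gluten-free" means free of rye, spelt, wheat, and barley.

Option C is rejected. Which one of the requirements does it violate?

usable as a structure: satisfied
gluten-free: satisfied
sesame-free: has sesame — fails
oat-free: satisfied

sesame-free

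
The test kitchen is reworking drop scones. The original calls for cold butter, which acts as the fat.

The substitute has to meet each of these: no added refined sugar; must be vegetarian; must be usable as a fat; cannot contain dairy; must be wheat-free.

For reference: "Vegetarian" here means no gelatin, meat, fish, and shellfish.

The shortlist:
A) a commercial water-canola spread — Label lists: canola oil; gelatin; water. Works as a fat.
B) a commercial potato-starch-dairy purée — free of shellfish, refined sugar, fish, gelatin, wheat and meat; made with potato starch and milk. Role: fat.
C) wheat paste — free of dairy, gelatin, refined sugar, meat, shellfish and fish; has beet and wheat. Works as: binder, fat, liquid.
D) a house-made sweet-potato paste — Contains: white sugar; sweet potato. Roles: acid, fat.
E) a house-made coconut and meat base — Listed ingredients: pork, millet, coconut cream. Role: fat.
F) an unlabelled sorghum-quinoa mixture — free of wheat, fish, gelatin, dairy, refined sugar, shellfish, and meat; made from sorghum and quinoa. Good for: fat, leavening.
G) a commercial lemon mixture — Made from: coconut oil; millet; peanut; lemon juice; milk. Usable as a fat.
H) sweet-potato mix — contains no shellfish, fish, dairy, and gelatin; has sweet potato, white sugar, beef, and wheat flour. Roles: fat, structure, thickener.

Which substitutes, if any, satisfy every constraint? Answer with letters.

A: has gelatin, so not vegetarian — no
B: has milk, so not dairy-free — no
C: has wheat, so not wheat-free — reject
D: has white sugar, so not no-added-sugar — reject
E: has pork, so not vegetarian — out
F: nothing on the exclusion list — OK
G: has milk, so not dairy-free — no
H: has beef, so not vegetarian; has wheat flour, so not wheat-free (and 1 more) — out

F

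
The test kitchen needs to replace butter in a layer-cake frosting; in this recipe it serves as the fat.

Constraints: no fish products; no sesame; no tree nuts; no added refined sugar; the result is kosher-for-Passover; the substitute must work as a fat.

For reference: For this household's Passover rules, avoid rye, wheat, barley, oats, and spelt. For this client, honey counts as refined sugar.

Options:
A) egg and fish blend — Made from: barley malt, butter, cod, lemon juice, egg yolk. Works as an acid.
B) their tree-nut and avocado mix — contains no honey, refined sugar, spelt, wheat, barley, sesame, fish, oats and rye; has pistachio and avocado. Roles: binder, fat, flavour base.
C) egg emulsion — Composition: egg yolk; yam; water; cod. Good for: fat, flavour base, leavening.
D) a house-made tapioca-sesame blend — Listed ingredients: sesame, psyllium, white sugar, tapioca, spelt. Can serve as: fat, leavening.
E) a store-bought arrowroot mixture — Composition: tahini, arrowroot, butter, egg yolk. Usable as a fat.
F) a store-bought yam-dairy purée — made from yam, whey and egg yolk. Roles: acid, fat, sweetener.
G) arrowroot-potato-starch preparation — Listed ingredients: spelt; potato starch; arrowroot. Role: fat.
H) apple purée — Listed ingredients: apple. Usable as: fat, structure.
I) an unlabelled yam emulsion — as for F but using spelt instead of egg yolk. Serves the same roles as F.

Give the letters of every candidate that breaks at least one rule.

A, B, C, D, E, G, I

A: not usable as a fat; has barley malt, so not kosher-for-Passover (and 1 more) — reject
B: has pistachio, so not tree-nut-free — out
C: has cod, so not fish-free — reject
D: has spelt, so not kosher-for-Passover; has white sugar, so not no-added-sugar (and 1 more) — reject
E: has tahini, so not sesame-free — reject
F: works as a fat, kosher-for-Passover, no tree nuts — valid
G: has spelt, so not kosher-for-Passover — no
H: only apple; none excluded — OK
I: has spelt, so not kosher-for-Passover — reject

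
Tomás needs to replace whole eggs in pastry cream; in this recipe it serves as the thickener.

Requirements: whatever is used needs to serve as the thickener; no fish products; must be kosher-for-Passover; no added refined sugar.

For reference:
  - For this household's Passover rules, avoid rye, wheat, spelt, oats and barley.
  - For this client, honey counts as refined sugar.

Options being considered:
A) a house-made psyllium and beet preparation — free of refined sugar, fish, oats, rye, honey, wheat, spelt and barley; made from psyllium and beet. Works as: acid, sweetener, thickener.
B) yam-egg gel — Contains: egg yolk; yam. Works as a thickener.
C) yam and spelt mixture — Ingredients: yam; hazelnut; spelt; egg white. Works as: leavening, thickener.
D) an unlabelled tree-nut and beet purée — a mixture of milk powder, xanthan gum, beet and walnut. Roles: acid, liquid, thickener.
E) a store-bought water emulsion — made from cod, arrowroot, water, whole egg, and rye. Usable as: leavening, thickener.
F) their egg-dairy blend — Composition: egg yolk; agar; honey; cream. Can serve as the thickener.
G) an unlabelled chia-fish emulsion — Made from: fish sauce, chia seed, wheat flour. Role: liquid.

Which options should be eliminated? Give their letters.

C, E, F, G

A: no-added-sugar, kosher-for-Passover — OK
B: only egg yolk and yam; none excluded — keep
C: has spelt, so not kosher-for-Passover — reject
D: milk powder and walnut etc. — none of it excluded — OK
E: has rye, so not kosher-for-Passover; has cod, so not fish-free — out
F: has honey, so not no-added-sugar — no
G: not usable as a thickener; has wheat flour, so not kosher-for-Passover (and 1 more) — out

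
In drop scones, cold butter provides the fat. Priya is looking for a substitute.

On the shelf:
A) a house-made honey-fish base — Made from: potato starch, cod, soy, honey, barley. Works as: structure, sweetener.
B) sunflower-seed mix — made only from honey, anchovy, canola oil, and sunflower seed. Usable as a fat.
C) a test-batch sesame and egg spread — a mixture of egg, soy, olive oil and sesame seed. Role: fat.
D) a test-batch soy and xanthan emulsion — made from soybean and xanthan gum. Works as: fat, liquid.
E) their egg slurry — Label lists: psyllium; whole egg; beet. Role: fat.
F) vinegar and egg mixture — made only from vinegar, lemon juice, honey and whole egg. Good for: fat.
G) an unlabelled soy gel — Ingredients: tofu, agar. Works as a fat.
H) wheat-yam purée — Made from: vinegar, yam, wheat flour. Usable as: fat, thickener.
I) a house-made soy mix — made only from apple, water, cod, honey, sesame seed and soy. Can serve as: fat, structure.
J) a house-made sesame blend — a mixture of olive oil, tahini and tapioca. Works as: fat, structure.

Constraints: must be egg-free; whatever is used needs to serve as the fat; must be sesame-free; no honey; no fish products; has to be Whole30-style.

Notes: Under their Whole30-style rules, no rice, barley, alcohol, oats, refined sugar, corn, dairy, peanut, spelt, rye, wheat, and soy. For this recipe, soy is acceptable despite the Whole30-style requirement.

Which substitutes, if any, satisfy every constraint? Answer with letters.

A: not usable as a fat; has barley, so not Whole30-style (and 2 more) — no
B: has anchovy, so not fish-free; has honey, so not honey-free — reject
C: has sesame seed, so not sesame-free; has egg, so not egg-free — no
D: soy is permitted under the Whole30-style carve-out; nothing else excluded — valid
E: has whole egg, so not egg-free — reject
F: has whole egg, so not egg-free; has honey, so not honey-free — no
G: soy is permitted under the Whole30-style carve-out; nothing else excluded — keep
H: has wheat flour, so not Whole30-style — reject
I: has cod, so not fish-free; has sesame seed, so not sesame-free (and 1 more) — out
J: has tahini, so not sesame-free — no

D, G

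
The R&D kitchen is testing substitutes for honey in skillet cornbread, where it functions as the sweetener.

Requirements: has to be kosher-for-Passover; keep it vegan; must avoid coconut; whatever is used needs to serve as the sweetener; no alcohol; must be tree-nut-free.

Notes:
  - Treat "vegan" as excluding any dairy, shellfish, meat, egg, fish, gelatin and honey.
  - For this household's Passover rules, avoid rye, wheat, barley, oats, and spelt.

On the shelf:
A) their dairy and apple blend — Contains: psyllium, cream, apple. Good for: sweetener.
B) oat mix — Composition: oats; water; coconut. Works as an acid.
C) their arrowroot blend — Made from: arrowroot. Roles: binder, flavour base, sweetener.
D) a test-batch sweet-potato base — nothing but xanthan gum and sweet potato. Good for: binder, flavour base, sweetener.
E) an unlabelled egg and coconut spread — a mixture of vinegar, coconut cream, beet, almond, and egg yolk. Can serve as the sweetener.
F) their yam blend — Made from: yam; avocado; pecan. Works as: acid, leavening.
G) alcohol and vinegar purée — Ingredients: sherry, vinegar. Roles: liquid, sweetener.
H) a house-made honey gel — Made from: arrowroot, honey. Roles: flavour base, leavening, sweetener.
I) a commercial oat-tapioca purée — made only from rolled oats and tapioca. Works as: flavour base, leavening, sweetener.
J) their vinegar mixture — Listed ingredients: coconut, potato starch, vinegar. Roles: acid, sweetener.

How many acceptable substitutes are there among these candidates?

2

A: has cream, so not vegan — reject
B: not usable as a sweetener; has oats, so not kosher-for-Passover (and 1 more) — no
C: no alcohol, kosher-for-Passover — OK
D: only xanthan gum and sweet potato; none excluded — keep
E: has egg yolk, so not vegan; has coconut cream, so not coconut-free (and 1 more) — no
F: not usable as a sweetener; has pecan, so not tree-nut-free — reject
G: has sherry, so not alcohol-free — no
H: has honey, so not vegan — out
I: has rolled oats, so not kosher-for-Passover — out
J: has coconut, so not coconut-free — out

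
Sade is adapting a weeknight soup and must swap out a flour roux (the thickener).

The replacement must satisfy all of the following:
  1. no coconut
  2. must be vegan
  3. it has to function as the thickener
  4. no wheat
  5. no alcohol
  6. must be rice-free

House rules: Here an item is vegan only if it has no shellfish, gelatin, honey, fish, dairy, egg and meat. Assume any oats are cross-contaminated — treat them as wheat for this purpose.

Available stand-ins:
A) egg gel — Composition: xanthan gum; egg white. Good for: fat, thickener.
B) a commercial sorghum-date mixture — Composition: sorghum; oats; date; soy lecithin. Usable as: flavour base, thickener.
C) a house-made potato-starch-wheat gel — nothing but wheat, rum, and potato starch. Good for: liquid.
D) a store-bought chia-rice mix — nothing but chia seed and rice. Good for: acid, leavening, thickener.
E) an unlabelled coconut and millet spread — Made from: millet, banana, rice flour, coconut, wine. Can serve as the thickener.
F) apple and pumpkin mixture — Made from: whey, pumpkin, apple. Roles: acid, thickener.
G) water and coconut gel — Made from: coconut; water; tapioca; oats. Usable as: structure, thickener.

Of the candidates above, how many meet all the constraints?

A: has egg white, so not vegan — reject
B: has oats, so not wheat-free — no
C: not usable as a thickener; has wheat, so not wheat-free (and 1 more) — reject
D: has rice, so not rice-free — out
E: has wine, so not alcohol-free; has rice flour, so not rice-free (and 1 more) — no
F: has whey, so not vegan — out
G: has oats, so not wheat-free; has coconut, so not coconut-free — out

0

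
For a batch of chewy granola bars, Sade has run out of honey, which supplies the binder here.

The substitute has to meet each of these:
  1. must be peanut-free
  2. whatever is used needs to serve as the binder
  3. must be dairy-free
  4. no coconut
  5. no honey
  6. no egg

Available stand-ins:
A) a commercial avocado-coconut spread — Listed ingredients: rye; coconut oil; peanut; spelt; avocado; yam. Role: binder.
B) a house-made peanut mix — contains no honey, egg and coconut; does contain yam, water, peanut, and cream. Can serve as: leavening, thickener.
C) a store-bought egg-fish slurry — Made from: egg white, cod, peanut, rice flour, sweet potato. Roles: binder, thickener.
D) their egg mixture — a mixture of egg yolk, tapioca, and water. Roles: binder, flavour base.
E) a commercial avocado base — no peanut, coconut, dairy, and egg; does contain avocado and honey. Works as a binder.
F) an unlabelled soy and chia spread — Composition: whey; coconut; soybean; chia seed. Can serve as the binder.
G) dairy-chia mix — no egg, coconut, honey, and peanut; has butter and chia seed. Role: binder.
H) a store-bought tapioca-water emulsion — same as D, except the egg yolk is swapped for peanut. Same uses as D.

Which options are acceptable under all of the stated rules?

none

A: has coconut oil, so not coconut-free; has peanut, so not peanut-free — no
B: not usable as a binder; has cream, so not dairy-free (and 1 more) — no
C: has peanut, so not peanut-free; has egg white, so not egg-free — out
D: has egg yolk, so not egg-free — no
E: has honey, so not honey-free — out
F: has coconut, so not coconut-free; has whey, so not dairy-free — no
G: has butter, so not dairy-free — out
H: has peanut, so not peanut-free — no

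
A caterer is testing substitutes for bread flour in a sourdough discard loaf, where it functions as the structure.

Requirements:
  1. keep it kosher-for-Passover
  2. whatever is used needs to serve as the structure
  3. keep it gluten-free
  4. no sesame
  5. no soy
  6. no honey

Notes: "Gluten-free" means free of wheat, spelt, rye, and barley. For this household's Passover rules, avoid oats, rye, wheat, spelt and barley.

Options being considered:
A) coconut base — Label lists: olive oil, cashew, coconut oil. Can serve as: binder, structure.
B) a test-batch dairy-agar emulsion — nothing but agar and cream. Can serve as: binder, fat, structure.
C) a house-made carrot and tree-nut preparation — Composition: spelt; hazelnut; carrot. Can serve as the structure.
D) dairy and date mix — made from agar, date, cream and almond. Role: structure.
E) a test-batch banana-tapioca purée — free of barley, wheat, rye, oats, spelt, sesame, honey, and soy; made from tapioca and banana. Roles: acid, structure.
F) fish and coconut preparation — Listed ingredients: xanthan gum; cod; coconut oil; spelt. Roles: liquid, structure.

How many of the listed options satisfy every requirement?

4

A: works as a structure, no sesame, gluten-free — valid
B: every rule checks out — OK
C: has spelt, so not gluten-free; has spelt, so not kosher-for-Passover — out
D: nothing on the exclusion list — valid
E: no sesame, kosher-for-Passover — valid
F: has spelt, so not gluten-free; has spelt, so not kosher-for-Passover — reject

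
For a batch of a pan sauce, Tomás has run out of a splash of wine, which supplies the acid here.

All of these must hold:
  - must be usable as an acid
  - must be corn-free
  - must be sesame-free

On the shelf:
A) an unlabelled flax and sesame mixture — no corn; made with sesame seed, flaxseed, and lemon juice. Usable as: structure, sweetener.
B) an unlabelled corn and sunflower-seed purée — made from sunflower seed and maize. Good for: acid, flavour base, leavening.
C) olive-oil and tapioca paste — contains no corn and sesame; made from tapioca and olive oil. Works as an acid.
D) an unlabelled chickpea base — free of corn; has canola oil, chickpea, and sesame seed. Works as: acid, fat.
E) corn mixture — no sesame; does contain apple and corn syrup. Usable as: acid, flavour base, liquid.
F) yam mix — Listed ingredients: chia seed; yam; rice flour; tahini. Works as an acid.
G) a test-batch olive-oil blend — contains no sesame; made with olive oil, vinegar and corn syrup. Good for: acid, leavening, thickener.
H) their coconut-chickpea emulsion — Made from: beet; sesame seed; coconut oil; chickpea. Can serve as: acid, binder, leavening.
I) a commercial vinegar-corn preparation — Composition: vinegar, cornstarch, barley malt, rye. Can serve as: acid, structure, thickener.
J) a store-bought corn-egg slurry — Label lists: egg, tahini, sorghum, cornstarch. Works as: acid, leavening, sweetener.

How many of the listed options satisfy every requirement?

A: not usable as an acid; has sesame seed, so not sesame-free — no
B: has maize, so not corn-free — no
C: nothing on the exclusion list — valid
D: has sesame seed, so not sesame-free — no
E: has corn syrup, so not corn-free — out
F: has tahini, so not sesame-free — reject
G: has corn syrup, so not corn-free — reject
H: has sesame seed, so not sesame-free — no
I: has cornstarch, so not corn-free — reject
J: has tahini, so not sesame-free; has cornstarch, so not corn-free — no

1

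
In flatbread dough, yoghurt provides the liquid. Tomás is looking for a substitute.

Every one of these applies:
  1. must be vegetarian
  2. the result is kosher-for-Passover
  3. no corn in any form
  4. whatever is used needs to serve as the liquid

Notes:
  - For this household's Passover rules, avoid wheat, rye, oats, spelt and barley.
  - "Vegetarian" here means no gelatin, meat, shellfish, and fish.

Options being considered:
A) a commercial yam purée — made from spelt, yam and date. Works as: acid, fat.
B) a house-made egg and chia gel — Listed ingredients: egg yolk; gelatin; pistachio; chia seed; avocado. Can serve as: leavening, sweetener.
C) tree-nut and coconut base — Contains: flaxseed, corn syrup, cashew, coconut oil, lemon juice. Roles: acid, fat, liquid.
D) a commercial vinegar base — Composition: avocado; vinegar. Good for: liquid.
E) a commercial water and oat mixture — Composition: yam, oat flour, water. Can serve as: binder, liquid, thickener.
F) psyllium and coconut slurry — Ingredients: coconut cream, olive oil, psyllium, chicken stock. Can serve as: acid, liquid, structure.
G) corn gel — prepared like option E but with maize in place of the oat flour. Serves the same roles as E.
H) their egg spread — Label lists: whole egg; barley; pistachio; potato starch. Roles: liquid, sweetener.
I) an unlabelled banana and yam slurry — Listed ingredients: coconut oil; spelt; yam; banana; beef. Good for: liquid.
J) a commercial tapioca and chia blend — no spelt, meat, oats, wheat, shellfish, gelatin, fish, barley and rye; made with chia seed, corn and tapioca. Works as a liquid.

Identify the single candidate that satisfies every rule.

D

A: not usable as a liquid; has spelt, so not kosher-for-Passover — out
B: not usable as a liquid; has gelatin, so not vegetarian — no
C: has corn syrup, so not corn-free — no
D: all constraints satisfied — OK
E: has oat flour, so not kosher-for-Passover — out
F: has chicken stock, so not vegetarian — no
G: has maize, so not corn-free — reject
H: has barley, so not kosher-for-Passover — no
I: has spelt, so not kosher-for-Passover; has beef, so not vegetarian — no
J: has corn, so not corn-free — out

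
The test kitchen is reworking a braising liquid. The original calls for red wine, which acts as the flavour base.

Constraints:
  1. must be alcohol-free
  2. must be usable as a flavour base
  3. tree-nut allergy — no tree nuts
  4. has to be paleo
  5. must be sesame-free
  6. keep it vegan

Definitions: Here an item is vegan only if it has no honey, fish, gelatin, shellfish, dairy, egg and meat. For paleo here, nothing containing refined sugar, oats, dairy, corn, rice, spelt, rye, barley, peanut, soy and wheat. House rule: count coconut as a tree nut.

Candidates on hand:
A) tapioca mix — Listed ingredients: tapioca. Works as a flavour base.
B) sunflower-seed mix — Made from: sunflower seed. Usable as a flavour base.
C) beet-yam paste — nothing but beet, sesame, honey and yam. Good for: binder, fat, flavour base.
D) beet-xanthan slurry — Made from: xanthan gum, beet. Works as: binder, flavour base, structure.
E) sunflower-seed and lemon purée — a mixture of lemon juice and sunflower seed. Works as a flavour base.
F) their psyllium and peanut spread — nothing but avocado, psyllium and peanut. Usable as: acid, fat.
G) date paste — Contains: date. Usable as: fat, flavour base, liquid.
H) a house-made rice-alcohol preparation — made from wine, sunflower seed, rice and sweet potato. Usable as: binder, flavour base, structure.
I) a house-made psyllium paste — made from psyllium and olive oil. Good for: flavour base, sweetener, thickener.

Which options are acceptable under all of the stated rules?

A, B, D, E, G, I

A: only tapioca; none excluded — valid
B: no alcohol, no sesame — valid
C: has honey, so not vegan; has sesame, so not sesame-free — out
D: nothing on the exclusion list — valid
E: only lemon juice and sunflower seed; none excluded — OK
F: not usable as a flavour base; has peanut, so not paleo — out
G: all constraints satisfied — OK
H: has rice, so not paleo; has wine, so not alcohol-free — out
I: tree-nut-free, vegan — keep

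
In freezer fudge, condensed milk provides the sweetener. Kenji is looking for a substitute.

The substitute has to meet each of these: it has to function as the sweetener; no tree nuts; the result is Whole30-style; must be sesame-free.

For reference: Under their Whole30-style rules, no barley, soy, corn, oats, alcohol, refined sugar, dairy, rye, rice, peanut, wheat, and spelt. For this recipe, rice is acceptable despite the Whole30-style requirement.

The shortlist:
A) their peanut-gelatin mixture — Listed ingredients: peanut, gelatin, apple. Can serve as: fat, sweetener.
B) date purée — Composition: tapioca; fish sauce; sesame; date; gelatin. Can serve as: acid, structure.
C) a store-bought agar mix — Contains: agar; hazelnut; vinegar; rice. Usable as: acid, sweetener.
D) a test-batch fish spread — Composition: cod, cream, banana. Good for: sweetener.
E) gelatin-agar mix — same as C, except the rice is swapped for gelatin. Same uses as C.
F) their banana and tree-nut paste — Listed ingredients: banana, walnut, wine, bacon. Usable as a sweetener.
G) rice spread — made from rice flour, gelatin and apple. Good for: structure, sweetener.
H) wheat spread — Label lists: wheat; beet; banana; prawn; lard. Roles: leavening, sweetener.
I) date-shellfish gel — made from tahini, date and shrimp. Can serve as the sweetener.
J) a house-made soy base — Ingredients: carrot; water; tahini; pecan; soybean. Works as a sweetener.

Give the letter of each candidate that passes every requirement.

G

A: has peanut, so not Whole30-style — reject
B: not usable as a sweetener; has sesame, so not sesame-free — out
C: has hazelnut, so not tree-nut-free — reject
D: has cream, so not Whole30-style — out
E: has hazelnut, so not tree-nut-free — out
F: has wine, so not Whole30-style; has walnut, so not tree-nut-free — out
G: rice is permitted under the Whole30-style carve-out; nothing else excluded — OK
H: has wheat, so not Whole30-style — no
I: has tahini, so not sesame-free — out
J: has soybean, so not Whole30-style; has tahini, so not sesame-free (and 1 more) — no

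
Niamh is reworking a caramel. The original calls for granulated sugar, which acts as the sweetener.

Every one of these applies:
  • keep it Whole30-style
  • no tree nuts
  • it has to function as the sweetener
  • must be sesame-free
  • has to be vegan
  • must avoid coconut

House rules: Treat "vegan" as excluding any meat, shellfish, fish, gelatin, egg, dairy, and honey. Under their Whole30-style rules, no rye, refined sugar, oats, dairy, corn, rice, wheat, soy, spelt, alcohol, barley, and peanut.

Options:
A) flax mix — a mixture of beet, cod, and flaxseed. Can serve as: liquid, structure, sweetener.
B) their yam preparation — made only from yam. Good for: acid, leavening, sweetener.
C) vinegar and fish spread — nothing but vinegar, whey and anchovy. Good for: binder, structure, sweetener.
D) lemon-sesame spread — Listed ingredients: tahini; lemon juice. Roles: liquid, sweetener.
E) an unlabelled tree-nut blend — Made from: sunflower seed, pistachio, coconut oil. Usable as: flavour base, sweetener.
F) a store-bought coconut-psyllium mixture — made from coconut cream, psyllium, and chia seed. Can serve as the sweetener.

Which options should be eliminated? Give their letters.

A: has cod, so not vegan — no
B: every rule checks out — keep
C: has whey, so not vegan; has whey, so not Whole30-style — no
D: has tahini, so not sesame-free — reject
E: has pistachio, so not tree-nut-free; has coconut oil, so not coconut-free — no
F: has coconut cream, so not coconut-free — out

A, C, D, E, F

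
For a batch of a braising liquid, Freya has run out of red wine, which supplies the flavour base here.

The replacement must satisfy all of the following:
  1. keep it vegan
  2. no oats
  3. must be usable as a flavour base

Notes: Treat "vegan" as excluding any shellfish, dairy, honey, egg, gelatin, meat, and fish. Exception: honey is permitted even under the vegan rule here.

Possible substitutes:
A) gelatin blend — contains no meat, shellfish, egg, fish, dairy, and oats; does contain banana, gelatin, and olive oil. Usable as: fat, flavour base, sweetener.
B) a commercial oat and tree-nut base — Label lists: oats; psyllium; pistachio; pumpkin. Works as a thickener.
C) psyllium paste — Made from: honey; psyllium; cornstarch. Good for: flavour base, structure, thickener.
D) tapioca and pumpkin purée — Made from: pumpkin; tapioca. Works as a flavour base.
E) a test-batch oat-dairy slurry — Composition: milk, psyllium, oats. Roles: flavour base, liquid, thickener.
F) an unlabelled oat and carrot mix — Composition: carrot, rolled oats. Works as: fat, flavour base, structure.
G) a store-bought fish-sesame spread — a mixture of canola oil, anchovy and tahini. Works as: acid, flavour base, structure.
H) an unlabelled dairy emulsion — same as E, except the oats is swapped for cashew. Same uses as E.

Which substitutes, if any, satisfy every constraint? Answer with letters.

A: has gelatin, so not vegan — no
B: not usable as a flavour base; has oats, so not oat-free — no
C: honey is permitted under the vegan carve-out; nothing else excluded — keep
D: works as a flavour base, no oats, vegan — keep
E: has milk, so not vegan; has oats, so not oat-free — out
F: has rolled oats, so not oat-free — reject
G: has anchovy, so not vegan — reject
H: has milk, so not vegan — out

C, D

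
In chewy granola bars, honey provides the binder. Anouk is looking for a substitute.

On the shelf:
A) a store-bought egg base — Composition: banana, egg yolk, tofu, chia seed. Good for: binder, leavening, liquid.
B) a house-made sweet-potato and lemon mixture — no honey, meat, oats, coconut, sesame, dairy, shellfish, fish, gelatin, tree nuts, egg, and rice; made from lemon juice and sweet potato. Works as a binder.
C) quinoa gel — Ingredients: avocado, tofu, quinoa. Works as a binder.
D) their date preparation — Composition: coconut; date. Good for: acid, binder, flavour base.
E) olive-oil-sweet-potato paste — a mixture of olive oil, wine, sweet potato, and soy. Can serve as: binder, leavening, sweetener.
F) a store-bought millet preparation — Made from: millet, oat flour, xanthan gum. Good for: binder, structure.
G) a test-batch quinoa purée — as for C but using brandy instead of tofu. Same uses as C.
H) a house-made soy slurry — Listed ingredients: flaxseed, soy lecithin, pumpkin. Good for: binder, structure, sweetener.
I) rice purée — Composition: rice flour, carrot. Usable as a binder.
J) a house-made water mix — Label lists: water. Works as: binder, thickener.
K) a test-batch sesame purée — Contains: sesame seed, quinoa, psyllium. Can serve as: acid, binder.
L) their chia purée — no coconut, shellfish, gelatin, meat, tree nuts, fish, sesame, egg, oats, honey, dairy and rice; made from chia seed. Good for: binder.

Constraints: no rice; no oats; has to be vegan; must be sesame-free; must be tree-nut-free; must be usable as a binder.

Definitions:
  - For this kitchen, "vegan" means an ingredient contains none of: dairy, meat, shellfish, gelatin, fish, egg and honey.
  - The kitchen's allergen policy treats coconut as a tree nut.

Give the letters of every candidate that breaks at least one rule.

A: has egg yolk, so not vegan — out
B: works as a binder, no sesame, no oats — keep
C: all constraints satisfied — keep
D: has coconut, so not tree-nut-free — out
E: wine and soy etc. — none of it excluded — OK
F: has oat flour, so not oat-free — reject
G: only brandy, avocado, and quinoa; none excluded — keep
H: only soy lecithin, flaxseed, and pumpkin; none excluded — keep
I: has rice flour, so not rice-free — no
J: no rice, no sesame — valid
K: has sesame seed, so not sesame-free — no
L: works as a binder, no oats, no rice — valid

A, D, F, I, K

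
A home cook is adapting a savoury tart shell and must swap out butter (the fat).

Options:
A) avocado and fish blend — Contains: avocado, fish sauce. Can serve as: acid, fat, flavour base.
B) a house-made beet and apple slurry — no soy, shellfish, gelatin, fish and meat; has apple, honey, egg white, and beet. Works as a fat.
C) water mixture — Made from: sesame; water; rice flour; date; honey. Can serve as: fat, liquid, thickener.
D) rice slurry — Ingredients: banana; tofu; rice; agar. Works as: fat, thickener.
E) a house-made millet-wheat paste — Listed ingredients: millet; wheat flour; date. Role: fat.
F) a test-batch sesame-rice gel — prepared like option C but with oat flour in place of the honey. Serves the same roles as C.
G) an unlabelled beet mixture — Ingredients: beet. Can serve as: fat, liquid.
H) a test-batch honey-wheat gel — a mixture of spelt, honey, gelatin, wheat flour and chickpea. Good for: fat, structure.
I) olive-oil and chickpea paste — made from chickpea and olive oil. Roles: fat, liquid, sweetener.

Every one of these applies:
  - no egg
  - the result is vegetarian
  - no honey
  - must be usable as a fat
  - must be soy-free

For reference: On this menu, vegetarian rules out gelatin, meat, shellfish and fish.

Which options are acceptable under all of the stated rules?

E, F, G, I

A: has fish sauce, so not vegetarian — out
B: has egg white, so not egg-free; has honey, so not honey-free — out
C: has honey, so not honey-free — out
D: has tofu, so not soy-free — no
E: no egg, vegetarian — valid
F: works as a fat, no soy, vegetarian — valid
G: only beet; none excluded — valid
H: has gelatin, so not vegetarian; has honey, so not honey-free — no
I: only olive oil and chickpea; none excluded — valid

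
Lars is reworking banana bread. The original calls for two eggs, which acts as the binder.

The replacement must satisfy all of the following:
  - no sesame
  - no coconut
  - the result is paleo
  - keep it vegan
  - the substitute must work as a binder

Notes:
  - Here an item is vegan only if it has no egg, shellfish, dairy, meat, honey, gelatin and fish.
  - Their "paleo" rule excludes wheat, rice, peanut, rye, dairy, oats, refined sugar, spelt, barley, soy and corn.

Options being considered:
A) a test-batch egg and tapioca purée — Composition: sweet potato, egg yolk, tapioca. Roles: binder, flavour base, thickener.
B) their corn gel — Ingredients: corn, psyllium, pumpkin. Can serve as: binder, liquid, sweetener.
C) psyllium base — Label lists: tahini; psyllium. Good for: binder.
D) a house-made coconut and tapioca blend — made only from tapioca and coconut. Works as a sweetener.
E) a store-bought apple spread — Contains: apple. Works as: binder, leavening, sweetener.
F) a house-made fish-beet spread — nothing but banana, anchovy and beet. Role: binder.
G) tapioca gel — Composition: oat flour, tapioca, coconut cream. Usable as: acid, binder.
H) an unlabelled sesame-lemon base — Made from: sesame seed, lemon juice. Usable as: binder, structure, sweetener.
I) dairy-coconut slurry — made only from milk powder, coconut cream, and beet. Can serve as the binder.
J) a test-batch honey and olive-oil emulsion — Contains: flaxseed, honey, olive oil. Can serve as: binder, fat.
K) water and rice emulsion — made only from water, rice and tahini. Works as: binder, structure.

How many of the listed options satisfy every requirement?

1

A: has egg yolk, so not vegan — out
B: has corn, so not paleo — out
C: has tahini, so not sesame-free — reject
D: not usable as a binder; has coconut, so not coconut-free — no
E: nothing on the exclusion list — OK
F: has anchovy, so not vegan — no
G: has oat flour, so not paleo; has coconut cream, so not coconut-free — out
H: has sesame seed, so not sesame-free — no
I: has milk powder, so not vegan; has milk powder, so not paleo (and 1 more) — no
J: has honey, so not vegan — no
K: has rice, so not paleo; has tahini, so not sesame-free — no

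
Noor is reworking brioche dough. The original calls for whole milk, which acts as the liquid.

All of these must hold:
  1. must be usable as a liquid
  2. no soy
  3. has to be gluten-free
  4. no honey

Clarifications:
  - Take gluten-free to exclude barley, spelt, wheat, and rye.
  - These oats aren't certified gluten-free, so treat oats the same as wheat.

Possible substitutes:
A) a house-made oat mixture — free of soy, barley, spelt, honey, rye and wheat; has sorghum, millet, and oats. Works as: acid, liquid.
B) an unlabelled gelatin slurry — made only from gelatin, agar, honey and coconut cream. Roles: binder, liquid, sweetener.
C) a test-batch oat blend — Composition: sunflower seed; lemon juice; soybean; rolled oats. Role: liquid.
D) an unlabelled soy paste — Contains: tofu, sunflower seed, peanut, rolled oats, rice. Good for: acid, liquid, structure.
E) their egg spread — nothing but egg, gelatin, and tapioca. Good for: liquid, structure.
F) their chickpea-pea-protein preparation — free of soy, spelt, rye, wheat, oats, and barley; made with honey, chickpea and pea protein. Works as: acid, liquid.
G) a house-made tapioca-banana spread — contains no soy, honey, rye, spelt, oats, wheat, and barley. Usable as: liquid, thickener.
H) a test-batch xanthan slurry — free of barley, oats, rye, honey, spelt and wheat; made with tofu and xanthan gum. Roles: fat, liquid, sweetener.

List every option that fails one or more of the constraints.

A: has oats, so not gluten-free — reject
B: has honey, so not honey-free — out
C: has rolled oats, so not gluten-free; has soybean, so not soy-free — out
D: has rolled oats, so not gluten-free; has tofu, so not soy-free — out
E: only egg, gelatin and tapioca; none excluded — valid
F: has honey, so not honey-free — no
G: no honey, gluten-free — OK
H: has tofu, so not soy-free — reject

A, B, C, D, F, H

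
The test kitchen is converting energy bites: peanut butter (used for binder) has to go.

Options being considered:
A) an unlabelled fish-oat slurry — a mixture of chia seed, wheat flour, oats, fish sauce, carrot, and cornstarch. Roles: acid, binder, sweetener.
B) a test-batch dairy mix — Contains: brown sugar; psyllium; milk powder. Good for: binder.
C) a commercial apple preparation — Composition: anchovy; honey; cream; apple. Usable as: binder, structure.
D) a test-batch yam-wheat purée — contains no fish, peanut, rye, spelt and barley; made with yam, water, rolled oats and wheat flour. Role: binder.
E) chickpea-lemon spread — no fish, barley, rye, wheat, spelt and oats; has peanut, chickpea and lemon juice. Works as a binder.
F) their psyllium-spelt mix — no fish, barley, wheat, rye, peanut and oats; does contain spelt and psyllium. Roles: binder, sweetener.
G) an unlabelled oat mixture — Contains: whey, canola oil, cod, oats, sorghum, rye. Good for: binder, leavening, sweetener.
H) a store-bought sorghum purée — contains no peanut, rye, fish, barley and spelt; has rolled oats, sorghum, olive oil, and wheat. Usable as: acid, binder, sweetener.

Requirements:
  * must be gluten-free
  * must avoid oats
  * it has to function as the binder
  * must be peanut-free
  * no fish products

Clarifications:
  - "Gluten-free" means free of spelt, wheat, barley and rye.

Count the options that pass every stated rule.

A: has wheat flour, so not gluten-free; has fish sauce, so not fish-free (and 1 more) — no
B: only milk powder, brown sugar and psyllium; none excluded — valid
C: has anchovy, so not fish-free — out
D: has wheat flour, so not gluten-free; has rolled oats, so not oat-free — reject
E: has peanut, so not peanut-free — no
F: has spelt, so not gluten-free — reject
G: has rye, so not gluten-free; has cod, so not fish-free (and 1 more) — reject
H: has wheat, so not gluten-free; has rolled oats, so not oat-free — reject

1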